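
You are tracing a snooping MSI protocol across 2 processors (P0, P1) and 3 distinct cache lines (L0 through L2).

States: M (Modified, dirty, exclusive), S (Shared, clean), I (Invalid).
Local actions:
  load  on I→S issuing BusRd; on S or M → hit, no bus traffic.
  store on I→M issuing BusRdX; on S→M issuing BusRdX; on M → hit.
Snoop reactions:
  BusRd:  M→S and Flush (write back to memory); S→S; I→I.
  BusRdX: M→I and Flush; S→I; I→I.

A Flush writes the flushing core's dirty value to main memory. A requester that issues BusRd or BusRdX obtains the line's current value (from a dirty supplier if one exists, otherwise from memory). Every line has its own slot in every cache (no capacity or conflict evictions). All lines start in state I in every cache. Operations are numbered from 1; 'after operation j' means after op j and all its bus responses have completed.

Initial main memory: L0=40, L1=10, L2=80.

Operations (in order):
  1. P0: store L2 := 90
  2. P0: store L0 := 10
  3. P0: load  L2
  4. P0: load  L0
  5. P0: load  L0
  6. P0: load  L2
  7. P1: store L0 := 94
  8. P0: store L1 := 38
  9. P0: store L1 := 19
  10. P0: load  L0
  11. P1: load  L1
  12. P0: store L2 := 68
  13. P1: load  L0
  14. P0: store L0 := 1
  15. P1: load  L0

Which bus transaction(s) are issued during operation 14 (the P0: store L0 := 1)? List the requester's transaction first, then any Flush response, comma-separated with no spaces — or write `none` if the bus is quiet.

1. P0: store L2 := 90  bus=[BusRdX]  L2: P0=M P1=I  mem[L2]=80
2. P0: store L0 := 10  bus=[BusRdX]  L0: P0=M P1=I  mem[L0]=40
3. P0: load  L2  bus=[-]  L2: P0=M P1=I  mem[L2]=80
4. P0: load  L0  bus=[-]  L0: P0=M P1=I  mem[L0]=40
5. P0: load  L0  bus=[-]  L0: P0=M P1=I  mem[L0]=40
6. P0: load  L2  bus=[-]  L2: P0=M P1=I  mem[L2]=80
7. P1: store L0 := 94  bus=[BusRdX,Flush]  L0: P0=I P1=M  mem[L0]=10
8. P0: store L1 := 38  bus=[BusRdX]  L1: P0=M P1=I  mem[L1]=10
9. P0: store L1 := 19  bus=[-]  L1: P0=M P1=I  mem[L1]=10
10. P0: load  L0  bus=[BusRd,Flush]  L0: P0=S P1=S  mem[L0]=94
11. P1: load  L1  bus=[BusRd,Flush]  L1: P0=S P1=S  mem[L1]=19
12. P0: store L2 := 68  bus=[-]  L2: P0=M P1=I  mem[L2]=80
13. P1: load  L0  bus=[-]  L0: P0=S P1=S  mem[L0]=94
14. P0: store L0 := 1  bus=[BusRdX]  L0: P0=M P1=I  mem[L0]=94
15. P1: load  L0  bus=[BusRd,Flush]  L0: P0=S P1=S  mem[L0]=1

bus = BusRdX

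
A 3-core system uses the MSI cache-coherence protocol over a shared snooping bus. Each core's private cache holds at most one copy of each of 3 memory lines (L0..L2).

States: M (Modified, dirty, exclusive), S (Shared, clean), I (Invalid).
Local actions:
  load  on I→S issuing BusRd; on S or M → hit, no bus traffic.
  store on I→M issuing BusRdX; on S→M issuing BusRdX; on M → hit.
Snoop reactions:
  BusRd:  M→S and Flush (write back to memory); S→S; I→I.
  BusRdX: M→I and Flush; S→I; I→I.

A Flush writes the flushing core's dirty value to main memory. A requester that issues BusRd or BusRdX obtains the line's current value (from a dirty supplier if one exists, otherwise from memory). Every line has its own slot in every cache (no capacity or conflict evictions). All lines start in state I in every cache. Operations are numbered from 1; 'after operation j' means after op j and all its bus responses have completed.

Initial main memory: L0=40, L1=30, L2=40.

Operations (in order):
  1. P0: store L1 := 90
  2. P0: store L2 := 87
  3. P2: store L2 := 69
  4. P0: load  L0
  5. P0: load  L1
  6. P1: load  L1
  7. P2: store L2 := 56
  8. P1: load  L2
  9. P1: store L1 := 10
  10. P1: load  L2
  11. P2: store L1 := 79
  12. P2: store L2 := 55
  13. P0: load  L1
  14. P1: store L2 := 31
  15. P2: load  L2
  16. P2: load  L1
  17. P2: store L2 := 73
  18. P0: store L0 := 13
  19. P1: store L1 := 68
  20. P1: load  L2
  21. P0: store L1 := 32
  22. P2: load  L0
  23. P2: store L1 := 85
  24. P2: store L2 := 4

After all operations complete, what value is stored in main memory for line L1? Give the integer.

memory[L1] = 32

step 1: P0: store L1 := 90  ⟶  MII  (L1)  txn=BusRdX  M[L1]=30
step 2: P0: store L2 := 87  ⟶  MII  (L2)  txn=BusRdX  M[L2]=40
step 3: P2: store L2 := 69  ⟶  IIM  (L2)  txn=BusRdX+Flush  M[L2]=87
step 4: P0: load  L0  ⟶  SII  (L0)  txn=BusRd  M[L0]=40
step 5: P0: load  L1  ⟶  MII  (L1)  txn=∅  M[L1]=30
step 6: P1: load  L1  ⟶  SSI  (L1)  txn=BusRd+Flush  M[L1]=90
step 7: P2: store L2 := 56  ⟶  IIM  (L2)  txn=∅  M[L2]=87
step 8: P1: load  L2  ⟶  ISS  (L2)  txn=BusRd+Flush  M[L2]=56
step 9: P1: store L1 := 10  ⟶  IMI  (L1)  txn=BusRdX  M[L1]=90
step 10: P1: load  L2  ⟶  ISS  (L2)  txn=∅  M[L2]=56
step 11: P2: store L1 := 79  ⟶  IIM  (L1)  txn=BusRdX+Flush  M[L1]=10
step 12: P2: store L2 := 55  ⟶  IIM  (L2)  txn=BusRdX  M[L2]=56
step 13: P0: load  L1  ⟶  SIS  (L1)  txn=BusRd+Flush  M[L1]=79
step 14: P1: store L2 := 31  ⟶  IMI  (L2)  txn=BusRdX+Flush  M[L2]=55
step 15: P2: load  L2  ⟶  ISS  (L2)  txn=BusRd+Flush  M[L2]=31
step 16: P2: load  L1  ⟶  SIS  (L1)  txn=∅  M[L1]=79
step 17: P2: store L2 := 73  ⟶  IIM  (L2)  txn=BusRdX  M[L2]=31
step 18: P0: store L0 := 13  ⟶  MII  (L0)  txn=BusRdX  M[L0]=40
step 19: P1: store L1 := 68  ⟶  IMI  (L1)  txn=BusRdX  M[L1]=79
step 20: P1: load  L2  ⟶  ISS  (L2)  txn=BusRd+Flush  M[L2]=73
step 21: P0: store L1 := 32  ⟶  MII  (L1)  txn=BusRdX+Flush  M[L1]=68
step 22: P2: load  L0  ⟶  SIS  (L0)  txn=BusRd+Flush  M[L0]=13
step 23: P2: store L1 := 85  ⟶  IIM  (L1)  txn=BusRdX+Flush  M[L1]=32
step 24: P2: store L2 := 4  ⟶  IIM  (L2)  txn=BusRdX  M[L2]=73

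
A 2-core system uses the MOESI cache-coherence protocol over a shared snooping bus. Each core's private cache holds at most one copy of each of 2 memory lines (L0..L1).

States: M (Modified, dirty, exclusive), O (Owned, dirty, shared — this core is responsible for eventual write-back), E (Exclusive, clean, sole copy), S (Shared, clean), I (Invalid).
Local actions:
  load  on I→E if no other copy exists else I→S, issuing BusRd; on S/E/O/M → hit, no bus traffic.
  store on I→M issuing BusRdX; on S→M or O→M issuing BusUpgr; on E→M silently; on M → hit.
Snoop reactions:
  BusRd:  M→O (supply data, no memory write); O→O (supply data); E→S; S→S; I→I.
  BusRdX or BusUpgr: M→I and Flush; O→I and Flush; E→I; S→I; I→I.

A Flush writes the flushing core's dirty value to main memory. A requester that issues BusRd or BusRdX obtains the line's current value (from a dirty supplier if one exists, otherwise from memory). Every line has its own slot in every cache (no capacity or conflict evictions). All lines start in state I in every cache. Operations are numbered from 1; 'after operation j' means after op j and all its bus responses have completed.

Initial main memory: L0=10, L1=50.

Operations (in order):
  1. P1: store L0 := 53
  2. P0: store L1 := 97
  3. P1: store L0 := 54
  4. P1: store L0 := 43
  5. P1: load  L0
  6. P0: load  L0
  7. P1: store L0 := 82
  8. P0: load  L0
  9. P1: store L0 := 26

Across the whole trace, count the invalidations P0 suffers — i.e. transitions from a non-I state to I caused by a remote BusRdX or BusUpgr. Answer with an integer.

[1] P1: store L0 := 53 | P0:I, P1:M(53) | bus: BusRdX
[2] P0: store L1 := 97 | P0:M(97), P1:I | bus: BusRdX
[3] P1: store L0 := 54 | P0:I, P1:M(54) | bus: none
[4] P1: store L0 := 43 | P0:I, P1:M(43) | bus: none
[5] P1: load  L0 | P0:I, P1:M(43) | bus: none
[6] P0: load  L0 | P0:S(43), P1:O(43) | bus: BusRd
[7] P1: store L0 := 82 | P0:I, P1:M(82) | bus: BusUpgr
[8] P0: load  L0 | P0:S(82), P1:O(82) | bus: BusRd
[9] P1: store L0 := 26 | P0:I, P1:M(26) | bus: BusUpgr

invalidations = 2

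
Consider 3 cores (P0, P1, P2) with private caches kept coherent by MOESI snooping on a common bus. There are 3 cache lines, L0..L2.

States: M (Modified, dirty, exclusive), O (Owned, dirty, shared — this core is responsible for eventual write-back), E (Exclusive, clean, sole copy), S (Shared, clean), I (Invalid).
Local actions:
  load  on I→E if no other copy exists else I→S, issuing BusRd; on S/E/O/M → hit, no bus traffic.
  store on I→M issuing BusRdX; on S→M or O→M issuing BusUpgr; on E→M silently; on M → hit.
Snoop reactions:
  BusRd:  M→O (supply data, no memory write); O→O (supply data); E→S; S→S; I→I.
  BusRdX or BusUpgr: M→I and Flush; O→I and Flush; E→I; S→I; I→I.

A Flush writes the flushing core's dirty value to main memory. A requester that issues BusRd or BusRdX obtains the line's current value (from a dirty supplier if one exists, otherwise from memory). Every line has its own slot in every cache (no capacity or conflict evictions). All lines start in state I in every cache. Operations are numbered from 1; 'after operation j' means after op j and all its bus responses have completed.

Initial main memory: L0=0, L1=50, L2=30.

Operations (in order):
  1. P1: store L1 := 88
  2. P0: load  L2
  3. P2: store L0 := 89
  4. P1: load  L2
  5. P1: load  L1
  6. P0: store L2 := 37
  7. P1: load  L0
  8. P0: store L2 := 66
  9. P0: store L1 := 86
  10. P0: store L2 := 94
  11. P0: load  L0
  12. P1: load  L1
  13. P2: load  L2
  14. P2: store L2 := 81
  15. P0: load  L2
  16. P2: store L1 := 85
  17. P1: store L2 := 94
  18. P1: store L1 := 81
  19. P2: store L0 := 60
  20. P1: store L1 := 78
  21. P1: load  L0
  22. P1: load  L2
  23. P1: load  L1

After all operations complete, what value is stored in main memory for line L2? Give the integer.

[1] P1: store L1 := 88 | P0:I, P1:M(88), P2:I | bus: BusRdX
[2] P0: load  L2 | P0:E(30), P1:I, P2:I | bus: BusRd
[3] P2: store L0 := 89 | P0:I, P1:I, P2:M(89) | bus: BusRdX
[4] P1: load  L2 | P0:S(30), P1:S(30), P2:I | bus: BusRd
[5] P1: load  L1 | P0:I, P1:M(88), P2:I | bus: none
[6] P0: store L2 := 37 | P0:M(37), P1:I, P2:I | bus: BusUpgr
[7] P1: load  L0 | P0:I, P1:S(89), P2:O(89) | bus: BusRd
[8] P0: store L2 := 66 | P0:M(66), P1:I, P2:I | bus: none
[9] P0: store L1 := 86 | P0:M(86), P1:I, P2:I | bus: BusRdX,Flush
[10] P0: store L2 := 94 | P0:M(94), P1:I, P2:I | bus: none
[11] P0: load  L0 | P0:S(89), P1:S(89), P2:O(89) | bus: BusRd
[12] P1: load  L1 | P0:O(86), P1:S(86), P2:I | bus: BusRd
[13] P2: load  L2 | P0:O(94), P1:I, P2:S(94) | bus: BusRd
[14] P2: store L2 := 81 | P0:I, P1:I, P2:M(81) | bus: BusUpgr,Flush
[15] P0: load  L2 | P0:S(81), P1:I, P2:O(81) | bus: BusRd
[16] P2: store L1 := 85 | P0:I, P1:I, P2:M(85) | bus: BusRdX,Flush
[17] P1: store L2 := 94 | P0:I, P1:M(94), P2:I | bus: BusRdX,Flush
[18] P1: store L1 := 81 | P0:I, P1:M(81), P2:I | bus: BusRdX,Flush
[19] P2: store L0 := 60 | P0:I, P1:I, P2:M(60) | bus: BusUpgr
[20] P1: store L1 := 78 | P0:I, P1:M(78), P2:I | bus: none
[21] P1: load  L0 | P0:I, P1:S(60), P2:O(60) | bus: BusRd
[22] P1: load  L2 | P0:I, P1:M(94), P2:I | bus: none
[23] P1: load  L1 | P0:I, P1:M(78), P2:I | bus: none

memory[L2] = 81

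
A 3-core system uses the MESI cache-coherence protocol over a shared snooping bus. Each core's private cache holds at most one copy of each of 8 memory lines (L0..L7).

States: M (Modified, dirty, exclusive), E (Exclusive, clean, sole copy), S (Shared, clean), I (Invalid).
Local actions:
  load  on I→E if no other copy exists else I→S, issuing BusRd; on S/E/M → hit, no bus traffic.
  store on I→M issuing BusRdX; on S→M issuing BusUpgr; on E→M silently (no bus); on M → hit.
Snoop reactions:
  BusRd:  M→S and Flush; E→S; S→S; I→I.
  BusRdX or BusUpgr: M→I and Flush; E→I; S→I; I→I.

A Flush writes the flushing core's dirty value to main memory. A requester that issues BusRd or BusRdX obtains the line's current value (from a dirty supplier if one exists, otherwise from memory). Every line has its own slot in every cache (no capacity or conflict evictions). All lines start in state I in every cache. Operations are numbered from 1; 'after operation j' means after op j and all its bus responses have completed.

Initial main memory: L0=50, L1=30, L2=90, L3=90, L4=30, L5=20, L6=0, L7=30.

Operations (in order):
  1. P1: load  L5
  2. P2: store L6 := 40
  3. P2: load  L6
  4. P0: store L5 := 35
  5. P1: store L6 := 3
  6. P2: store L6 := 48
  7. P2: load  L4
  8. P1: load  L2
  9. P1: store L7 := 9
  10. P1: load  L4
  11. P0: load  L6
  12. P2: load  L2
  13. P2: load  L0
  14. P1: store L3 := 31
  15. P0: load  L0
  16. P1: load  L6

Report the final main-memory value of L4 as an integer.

[1] P1: load  L5 | P0:I, P1:E(20), P2:I | bus: BusRd
[2] P2: store L6 := 40 | P0:I, P1:I, P2:M(40) | bus: BusRdX
[3] P2: load  L6 | P0:I, P1:I, P2:M(40) | bus: none
[4] P0: store L5 := 35 | P0:M(35), P1:I, P2:I | bus: BusRdX
[5] P1: store L6 := 3 | P0:I, P1:M(3), P2:I | bus: BusRdX,Flush
[6] P2: store L6 := 48 | P0:I, P1:I, P2:M(48) | bus: BusRdX,Flush
[7] P2: load  L4 | P0:I, P1:I, P2:E(30) | bus: BusRd
[8] P1: load  L2 | P0:I, P1:E(90), P2:I | bus: BusRd
[9] P1: store L7 := 9 | P0:I, P1:M(9), P2:I | bus: BusRdX
[10] P1: load  L4 | P0:I, P1:S(30), P2:S(30) | bus: BusRd
[11] P0: load  L6 | P0:S(48), P1:I, P2:S(48) | bus: BusRd,Flush
[12] P2: load  L2 | P0:I, P1:S(90), P2:S(90) | bus: BusRd
[13] P2: load  L0 | P0:I, P1:I, P2:E(50) | bus: BusRd
[14] P1: store L3 := 31 | P0:I, P1:M(31), P2:I | bus: BusRdX
[15] P0: load  L0 | P0:S(50), P1:I, P2:S(50) | bus: BusRd
[16] P1: load  L6 | P0:S(48), P1:S(48), P2:S(48) | bus: BusRd

memory[L4] = 30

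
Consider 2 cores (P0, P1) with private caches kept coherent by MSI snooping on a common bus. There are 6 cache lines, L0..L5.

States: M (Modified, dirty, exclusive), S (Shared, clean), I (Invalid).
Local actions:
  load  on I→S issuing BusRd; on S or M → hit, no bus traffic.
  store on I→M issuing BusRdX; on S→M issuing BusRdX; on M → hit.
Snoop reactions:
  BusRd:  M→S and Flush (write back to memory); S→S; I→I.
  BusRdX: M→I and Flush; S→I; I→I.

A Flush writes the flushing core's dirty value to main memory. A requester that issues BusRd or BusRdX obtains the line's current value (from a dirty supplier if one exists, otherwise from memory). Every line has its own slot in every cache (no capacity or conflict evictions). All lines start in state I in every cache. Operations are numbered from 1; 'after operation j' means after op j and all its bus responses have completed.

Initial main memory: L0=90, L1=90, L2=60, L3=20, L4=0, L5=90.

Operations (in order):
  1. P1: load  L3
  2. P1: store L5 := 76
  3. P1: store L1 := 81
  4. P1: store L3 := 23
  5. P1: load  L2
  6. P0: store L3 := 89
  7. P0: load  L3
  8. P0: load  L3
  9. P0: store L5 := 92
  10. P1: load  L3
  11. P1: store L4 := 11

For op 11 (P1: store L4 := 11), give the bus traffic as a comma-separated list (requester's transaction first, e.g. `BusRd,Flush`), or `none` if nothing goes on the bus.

[1] P1: load  L3 | P0:I, P1:S(20) | bus: BusRd
[2] P1: store L5 := 76 | P0:I, P1:M(76) | bus: BusRdX
[3] P1: store L1 := 81 | P0:I, P1:M(81) | bus: BusRdX
[4] P1: store L3 := 23 | P0:I, P1:M(23) | bus: BusRdX
[5] P1: load  L2 | P0:I, P1:S(60) | bus: BusRd
[6] P0: store L3 := 89 | P0:M(89), P1:I | bus: BusRdX,Flush
[7] P0: load  L3 | P0:M(89), P1:I | bus: none
[8] P0: load  L3 | P0:M(89), P1:I | bus: none
[9] P0: store L5 := 92 | P0:M(92), P1:I | bus: BusRdX,Flush
[10] P1: load  L3 | P0:S(89), P1:S(89) | bus: BusRd,Flush
[11] P1: store L4 := 11 | P0:I, P1:M(11) | bus: BusRdX

bus = BusRdX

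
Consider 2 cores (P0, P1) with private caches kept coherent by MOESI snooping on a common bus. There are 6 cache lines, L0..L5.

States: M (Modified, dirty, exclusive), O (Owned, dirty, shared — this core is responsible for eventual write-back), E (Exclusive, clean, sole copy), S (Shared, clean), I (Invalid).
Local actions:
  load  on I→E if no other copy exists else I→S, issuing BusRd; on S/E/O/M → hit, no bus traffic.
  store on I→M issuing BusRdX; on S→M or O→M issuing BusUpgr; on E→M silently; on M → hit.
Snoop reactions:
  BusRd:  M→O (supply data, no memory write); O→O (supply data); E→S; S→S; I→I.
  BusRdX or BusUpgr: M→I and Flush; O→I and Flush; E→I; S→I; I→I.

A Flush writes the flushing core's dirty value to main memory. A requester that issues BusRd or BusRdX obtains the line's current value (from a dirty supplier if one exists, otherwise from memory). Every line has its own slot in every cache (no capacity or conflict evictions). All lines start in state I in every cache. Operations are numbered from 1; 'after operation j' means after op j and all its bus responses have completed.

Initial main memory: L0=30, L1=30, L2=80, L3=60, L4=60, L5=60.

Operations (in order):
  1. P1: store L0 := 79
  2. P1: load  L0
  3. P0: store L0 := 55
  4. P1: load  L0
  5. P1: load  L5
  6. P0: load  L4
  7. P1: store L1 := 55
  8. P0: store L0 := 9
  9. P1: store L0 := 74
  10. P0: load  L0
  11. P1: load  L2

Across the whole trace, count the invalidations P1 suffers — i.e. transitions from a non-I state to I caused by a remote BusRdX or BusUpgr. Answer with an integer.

  op1 P1: store L0 := 79 → I/M on L0; bus BusRdX; mem=30
  op2 P1: load  L0 → I/M on L0; bus (none); mem=30
  op3 P0: store L0 := 55 → M/I on L0; bus BusRdX Flush; mem=79
  op4 P1: load  L0 → O/S on L0; bus BusRd; mem=79
  op5 P1: load  L5 → I/E on L5; bus BusRd; mem=60
  op6 P0: load  L4 → E/I on L4; bus BusRd; mem=60
  op7 P1: store L1 := 55 → I/M on L1; bus BusRdX; mem=30
  op8 P0: store L0 := 9 → M/I on L0; bus BusUpgr; mem=79
  op9 P1: store L0 := 74 → I/M on L0; bus BusRdX Flush; mem=9
  op10 P0: load  L0 → S/O on L0; bus BusRd; mem=9
  op11 P1: load  L2 → I/E on L2; bus BusRd; mem=80

invalidations = 2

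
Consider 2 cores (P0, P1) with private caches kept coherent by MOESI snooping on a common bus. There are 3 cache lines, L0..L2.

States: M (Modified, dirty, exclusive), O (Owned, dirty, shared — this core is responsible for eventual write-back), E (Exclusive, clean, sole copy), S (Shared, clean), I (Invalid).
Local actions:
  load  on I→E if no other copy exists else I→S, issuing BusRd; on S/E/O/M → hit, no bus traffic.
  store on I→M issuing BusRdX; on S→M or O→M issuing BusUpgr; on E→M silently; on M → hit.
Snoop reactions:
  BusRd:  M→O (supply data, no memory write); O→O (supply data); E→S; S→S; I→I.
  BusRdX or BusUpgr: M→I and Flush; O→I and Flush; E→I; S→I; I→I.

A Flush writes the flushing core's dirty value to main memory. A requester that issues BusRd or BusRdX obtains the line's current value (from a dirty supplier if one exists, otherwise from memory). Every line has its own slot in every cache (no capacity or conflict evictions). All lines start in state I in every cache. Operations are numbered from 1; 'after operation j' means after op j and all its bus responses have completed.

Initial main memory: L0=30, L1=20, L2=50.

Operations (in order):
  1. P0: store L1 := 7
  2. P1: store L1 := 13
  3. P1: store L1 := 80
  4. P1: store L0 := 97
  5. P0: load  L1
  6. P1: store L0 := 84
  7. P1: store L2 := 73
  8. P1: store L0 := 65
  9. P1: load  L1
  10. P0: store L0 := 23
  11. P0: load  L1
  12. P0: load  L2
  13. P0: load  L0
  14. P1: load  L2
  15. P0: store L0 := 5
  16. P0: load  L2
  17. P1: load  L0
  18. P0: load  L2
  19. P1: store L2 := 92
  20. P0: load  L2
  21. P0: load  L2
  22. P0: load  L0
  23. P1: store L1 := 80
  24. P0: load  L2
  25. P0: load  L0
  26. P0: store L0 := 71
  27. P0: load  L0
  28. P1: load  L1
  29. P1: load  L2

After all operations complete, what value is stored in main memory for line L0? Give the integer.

[1] P0: store L1 := 7 | P0:M(7), P1:I | bus: BusRdX
[2] P1: store L1 := 13 | P0:I, P1:M(13) | bus: BusRdX,Flush
[3] P1: store L1 := 80 | P0:I, P1:M(80) | bus: none
[4] P1: store L0 := 97 | P0:I, P1:M(97) | bus: BusRdX
[5] P0: load  L1 | P0:S(80), P1:O(80) | bus: BusRd
[6] P1: store L0 := 84 | P0:I, P1:M(84) | bus: none
[7] P1: store L2 := 73 | P0:I, P1:M(73) | bus: BusRdX
[8] P1: store L0 := 65 | P0:I, P1:M(65) | bus: none
[9] P1: load  L1 | P0:S(80), P1:O(80) | bus: none
[10] P0: store L0 := 23 | P0:M(23), P1:I | bus: BusRdX,Flush
[11] P0: load  L1 | P0:S(80), P1:O(80) | bus: none
[12] P0: load  L2 | P0:S(73), P1:O(73) | bus: BusRd
[13] P0: load  L0 | P0:M(23), P1:I | bus: none
[14] P1: load  L2 | P0:S(73), P1:O(73) | bus: none
[15] P0: store L0 := 5 | P0:M(5), P1:I | bus: none
[16] P0: load  L2 | P0:S(73), P1:O(73) | bus: none
[17] P1: load  L0 | P0:O(5), P1:S(5) | bus: BusRd
[18] P0: load  L2 | P0:S(73), P1:O(73) | bus: none
[19] P1: store L2 := 92 | P0:I, P1:M(92) | bus: BusUpgr
[20] P0: load  L2 | P0:S(92), P1:O(92) | bus: BusRd
[21] P0: load  L2 | P0:S(92), P1:O(92) | bus: none
[22] P0: load  L0 | P0:O(5), P1:S(5) | bus: none
[23] P1: store L1 := 80 | P0:I, P1:M(80) | bus: BusUpgr
[24] P0: load  L2 | P0:S(92), P1:O(92) | bus: none
[25] P0: load  L0 | P0:O(5), P1:S(5) | bus: none
[26] P0: store L0 := 71 | P0:M(71), P1:I | bus: BusUpgr
[27] P0: load  L0 | P0:M(71), P1:I | bus: none
[28] P1: load  L1 | P0:I, P1:M(80) | bus: none
[29] P1: load  L2 | P0:S(92), P1:O(92) | bus: none

memory[L0] = 65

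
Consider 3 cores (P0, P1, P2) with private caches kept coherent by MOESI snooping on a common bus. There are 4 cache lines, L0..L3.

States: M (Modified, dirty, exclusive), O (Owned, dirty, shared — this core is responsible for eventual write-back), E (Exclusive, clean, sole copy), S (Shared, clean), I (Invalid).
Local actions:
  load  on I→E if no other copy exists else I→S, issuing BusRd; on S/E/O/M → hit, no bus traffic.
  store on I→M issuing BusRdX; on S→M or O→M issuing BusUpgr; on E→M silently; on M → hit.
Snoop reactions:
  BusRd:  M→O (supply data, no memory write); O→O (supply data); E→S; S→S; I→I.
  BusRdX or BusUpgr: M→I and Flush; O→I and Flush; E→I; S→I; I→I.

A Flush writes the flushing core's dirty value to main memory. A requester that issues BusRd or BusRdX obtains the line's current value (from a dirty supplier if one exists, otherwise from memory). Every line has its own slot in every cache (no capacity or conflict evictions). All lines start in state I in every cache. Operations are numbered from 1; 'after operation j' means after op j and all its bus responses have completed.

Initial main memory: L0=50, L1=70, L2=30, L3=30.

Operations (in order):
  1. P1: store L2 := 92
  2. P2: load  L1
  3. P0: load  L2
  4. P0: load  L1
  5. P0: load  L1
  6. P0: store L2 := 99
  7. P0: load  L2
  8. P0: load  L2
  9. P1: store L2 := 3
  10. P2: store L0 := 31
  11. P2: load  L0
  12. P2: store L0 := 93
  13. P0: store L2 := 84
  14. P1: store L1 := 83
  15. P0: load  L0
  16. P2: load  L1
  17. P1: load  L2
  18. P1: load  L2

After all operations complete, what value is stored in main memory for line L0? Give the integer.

memory[L0] = 50

  op1 P1: store L2 := 92 → I/M/I on L2; bus BusRdX; mem=30
  op2 P2: load  L1 → I/I/E on L1; bus BusRd; mem=70
  op3 P0: load  L2 → S/O/I on L2; bus BusRd; mem=30
  op4 P0: load  L1 → S/I/S on L1; bus BusRd; mem=70
  op5 P0: load  L1 → S/I/S on L1; bus (none); mem=70
  op6 P0: store L2 := 99 → M/I/I on L2; bus BusUpgr Flush; mem=92
  op7 P0: load  L2 → M/I/I on L2; bus (none); mem=92
  op8 P0: load  L2 → M/I/I on L2; bus (none); mem=92
  op9 P1: store L2 := 3 → I/M/I on L2; bus BusRdX Flush; mem=99
  op10 P2: store L0 := 31 → I/I/M on L0; bus BusRdX; mem=50
  op11 P2: load  L0 → I/I/M on L0; bus (none); mem=50
  op12 P2: store L0 := 93 → I/I/M on L0; bus (none); mem=50
  op13 P0: store L2 := 84 → M/I/I on L2; bus BusRdX Flush; mem=3
  op14 P1: store L1 := 83 → I/M/I on L1; bus BusRdX; mem=70
  op15 P0: load  L0 → S/I/O on L0; bus BusRd; mem=50
  op16 P2: load  L1 → I/O/S on L1; bus BusRd; mem=70
  op17 P1: load  L2 → O/S/I on L2; bus BusRd; mem=3
  op18 P1: load  L2 → O/S/I on L2; bus (none); mem=3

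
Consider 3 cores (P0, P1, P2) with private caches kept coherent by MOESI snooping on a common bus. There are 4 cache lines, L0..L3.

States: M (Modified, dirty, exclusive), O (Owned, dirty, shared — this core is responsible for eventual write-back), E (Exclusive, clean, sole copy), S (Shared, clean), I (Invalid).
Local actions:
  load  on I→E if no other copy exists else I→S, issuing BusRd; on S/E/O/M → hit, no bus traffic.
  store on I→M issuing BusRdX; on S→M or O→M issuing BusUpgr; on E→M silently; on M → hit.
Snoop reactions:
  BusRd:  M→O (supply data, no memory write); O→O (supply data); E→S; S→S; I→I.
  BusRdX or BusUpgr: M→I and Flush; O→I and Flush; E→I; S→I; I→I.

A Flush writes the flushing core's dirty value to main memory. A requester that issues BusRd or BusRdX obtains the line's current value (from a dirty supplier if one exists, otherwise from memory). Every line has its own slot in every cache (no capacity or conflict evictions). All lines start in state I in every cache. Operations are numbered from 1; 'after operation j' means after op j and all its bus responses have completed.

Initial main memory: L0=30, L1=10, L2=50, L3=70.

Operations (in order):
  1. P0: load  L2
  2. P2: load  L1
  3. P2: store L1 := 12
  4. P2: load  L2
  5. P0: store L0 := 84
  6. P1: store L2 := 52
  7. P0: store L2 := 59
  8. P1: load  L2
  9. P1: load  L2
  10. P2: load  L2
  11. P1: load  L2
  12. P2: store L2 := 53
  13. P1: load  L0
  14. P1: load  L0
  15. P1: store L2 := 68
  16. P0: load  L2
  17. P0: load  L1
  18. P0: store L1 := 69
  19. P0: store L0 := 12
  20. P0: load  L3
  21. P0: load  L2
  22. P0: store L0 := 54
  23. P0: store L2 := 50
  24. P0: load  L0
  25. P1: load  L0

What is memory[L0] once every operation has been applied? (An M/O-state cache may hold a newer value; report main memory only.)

[1] P0: load  L2 | P0:E(50), P1:I, P2:I | bus: BusRd
[2] P2: load  L1 | P0:I, P1:I, P2:E(10) | bus: BusRd
[3] P2: store L1 := 12 | P0:I, P1:I, P2:M(12) | bus: none
[4] P2: load  L2 | P0:S(50), P1:I, P2:S(50) | bus: BusRd
[5] P0: store L0 := 84 | P0:M(84), P1:I, P2:I | bus: BusRdX
[6] P1: store L2 := 52 | P0:I, P1:M(52), P2:I | bus: BusRdX
[7] P0: store L2 := 59 | P0:M(59), P1:I, P2:I | bus: BusRdX,Flush
[8] P1: load  L2 | P0:O(59), P1:S(59), P2:I | bus: BusRd
[9] P1: load  L2 | P0:O(59), P1:S(59), P2:I | bus: none
[10] P2: load  L2 | P0:O(59), P1:S(59), P2:S(59) | bus: BusRd
[11] P1: load  L2 | P0:O(59), P1:S(59), P2:S(59) | bus: none
[12] P2: store L2 := 53 | P0:I, P1:I, P2:M(53) | bus: BusUpgr,Flush
[13] P1: load  L0 | P0:O(84), P1:S(84), P2:I | bus: BusRd
[14] P1: load  L0 | P0:O(84), P1:S(84), P2:I | bus: none
[15] P1: store L2 := 68 | P0:I, P1:M(68), P2:I | bus: BusRdX,Flush
[16] P0: load  L2 | P0:S(68), P1:O(68), P2:I | bus: BusRd
[17] P0: load  L1 | P0:S(12), P1:I, P2:O(12) | bus: BusRd
[18] P0: store L1 := 69 | P0:M(69), P1:I, P2:I | bus: BusUpgr,Flush
[19] P0: store L0 := 12 | P0:M(12), P1:I, P2:I | bus: BusUpgr
[20] P0: load  L3 | P0:E(70), P1:I, P2:I | bus: BusRd
[21] P0: load  L2 | P0:S(68), P1:O(68), P2:I | bus: none
[22] P0: store L0 := 54 | P0:M(54), P1:I, P2:I | bus: none
[23] P0: store L2 := 50 | P0:M(50), P1:I, P2:I | bus: BusUpgr,Flush
[24] P0: load  L0 | P0:M(54), P1:I, P2:I | bus: none
[25] P1: load  L0 | P0:O(54), P1:S(54), P2:I | bus: BusRd

memory[L0] = 30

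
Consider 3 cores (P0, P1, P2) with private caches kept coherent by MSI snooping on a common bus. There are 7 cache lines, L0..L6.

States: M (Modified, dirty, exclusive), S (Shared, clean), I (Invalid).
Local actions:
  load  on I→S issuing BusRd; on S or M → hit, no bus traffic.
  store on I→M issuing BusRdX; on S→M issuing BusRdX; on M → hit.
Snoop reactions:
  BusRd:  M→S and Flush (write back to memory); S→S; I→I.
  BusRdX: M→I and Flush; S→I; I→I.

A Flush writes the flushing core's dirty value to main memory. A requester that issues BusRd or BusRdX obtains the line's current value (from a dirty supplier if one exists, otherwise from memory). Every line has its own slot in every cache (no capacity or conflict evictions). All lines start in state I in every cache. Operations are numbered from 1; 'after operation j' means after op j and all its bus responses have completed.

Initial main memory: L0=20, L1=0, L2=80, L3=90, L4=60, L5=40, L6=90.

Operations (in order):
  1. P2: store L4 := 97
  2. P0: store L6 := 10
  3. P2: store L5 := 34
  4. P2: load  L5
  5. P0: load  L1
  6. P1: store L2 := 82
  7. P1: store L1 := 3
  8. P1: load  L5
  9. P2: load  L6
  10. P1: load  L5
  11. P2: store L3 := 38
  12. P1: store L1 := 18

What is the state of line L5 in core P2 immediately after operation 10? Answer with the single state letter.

state = S

[1] P2: store L4 := 97 | P0:I, P1:I, P2:M(97) | bus: BusRdX
[2] P0: store L6 := 10 | P0:M(10), P1:I, P2:I | bus: BusRdX
[3] P2: store L5 := 34 | P0:I, P1:I, P2:M(34) | bus: BusRdX
[4] P2: load  L5 | P0:I, P1:I, P2:M(34) | bus: none
[5] P0: load  L1 | P0:S(0), P1:I, P2:I | bus: BusRd
[6] P1: store L2 := 82 | P0:I, P1:M(82), P2:I | bus: BusRdX
[7] P1: store L1 := 3 | P0:I, P1:M(3), P2:I | bus: BusRdX
[8] P1: load  L5 | P0:I, P1:S(34), P2:S(34) | bus: BusRd,Flush
[9] P2: load  L6 | P0:S(10), P1:I, P2:S(10) | bus: BusRd,Flush
[10] P1: load  L5 | P0:I, P1:S(34), P2:S(34) | bus: none
[11] P2: store L3 := 38 | P0:I, P1:I, P2:M(38) | bus: BusRdX
[12] P1: store L1 := 18 | P0:I, P1:M(18), P2:I | bus: none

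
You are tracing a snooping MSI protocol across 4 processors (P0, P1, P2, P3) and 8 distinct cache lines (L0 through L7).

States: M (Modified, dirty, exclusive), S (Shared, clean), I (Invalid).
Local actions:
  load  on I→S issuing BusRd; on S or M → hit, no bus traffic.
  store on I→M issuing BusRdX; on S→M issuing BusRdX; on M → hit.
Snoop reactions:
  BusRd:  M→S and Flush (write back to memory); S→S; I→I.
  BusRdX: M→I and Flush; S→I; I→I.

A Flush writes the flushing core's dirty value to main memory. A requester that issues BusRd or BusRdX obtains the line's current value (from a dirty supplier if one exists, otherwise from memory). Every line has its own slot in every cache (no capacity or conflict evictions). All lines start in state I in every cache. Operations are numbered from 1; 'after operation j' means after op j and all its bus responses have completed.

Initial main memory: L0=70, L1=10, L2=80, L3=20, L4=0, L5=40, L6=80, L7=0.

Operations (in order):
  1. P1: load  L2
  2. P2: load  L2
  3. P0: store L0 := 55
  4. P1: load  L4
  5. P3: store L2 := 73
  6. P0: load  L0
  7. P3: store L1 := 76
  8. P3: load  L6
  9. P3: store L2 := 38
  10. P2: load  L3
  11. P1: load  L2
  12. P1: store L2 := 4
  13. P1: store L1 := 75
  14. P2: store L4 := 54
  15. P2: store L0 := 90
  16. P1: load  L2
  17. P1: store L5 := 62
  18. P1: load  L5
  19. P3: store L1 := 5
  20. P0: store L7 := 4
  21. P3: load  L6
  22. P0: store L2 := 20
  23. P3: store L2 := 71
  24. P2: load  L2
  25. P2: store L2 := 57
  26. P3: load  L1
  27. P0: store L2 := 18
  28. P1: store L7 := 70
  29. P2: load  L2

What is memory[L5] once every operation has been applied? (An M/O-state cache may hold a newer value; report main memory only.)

[1] P1: load  L2 | P0:I, P1:S(80), P2:I, P3:I | bus: BusRd
[2] P2: load  L2 | P0:I, P1:S(80), P2:S(80), P3:I | bus: BusRd
[3] P0: store L0 := 55 | P0:M(55), P1:I, P2:I, P3:I | bus: BusRdX
[4] P1: load  L4 | P0:I, P1:S(0), P2:I, P3:I | bus: BusRd
[5] P3: store L2 := 73 | P0:I, P1:I, P2:I, P3:M(73) | bus: BusRdX
[6] P0: load  L0 | P0:M(55), P1:I, P2:I, P3:I | bus: none
[7] P3: store L1 := 76 | P0:I, P1:I, P2:I, P3:M(76) | bus: BusRdX
[8] P3: load  L6 | P0:I, P1:I, P2:I, P3:S(80) | bus: BusRd
[9] P3: store L2 := 38 | P0:I, P1:I, P2:I, P3:M(38) | bus: none
[10] P2: load  L3 | P0:I, P1:I, P2:S(20), P3:I | bus: BusRd
[11] P1: load  L2 | P0:I, P1:S(38), P2:I, P3:S(38) | bus: BusRd,Flush
[12] P1: store L2 := 4 | P0:I, P1:M(4), P2:I, P3:I | bus: BusRdX
[13] P1: store L1 := 75 | P0:I, P1:M(75), P2:I, P3:I | bus: BusRdX,Flush
[14] P2: store L4 := 54 | P0:I, P1:I, P2:M(54), P3:I | bus: BusRdX
[15] P2: store L0 := 90 | P0:I, P1:I, P2:M(90), P3:I | bus: BusRdX,Flush
[16] P1: load  L2 | P0:I, P1:M(4), P2:I, P3:I | bus: none
[17] P1: store L5 := 62 | P0:I, P1:M(62), P2:I, P3:I | bus: BusRdX
[18] P1: load  L5 | P0:I, P1:M(62), P2:I, P3:I | bus: none
[19] P3: store L1 := 5 | P0:I, P1:I, P2:I, P3:M(5) | bus: BusRdX,Flush
[20] P0: store L7 := 4 | P0:M(4), P1:I, P2:I, P3:I | bus: BusRdX
[21] P3: load  L6 | P0:I, P1:I, P2:I, P3:S(80) | bus: none
[22] P0: store L2 := 20 | P0:M(20), P1:I, P2:I, P3:I | bus: BusRdX,Flush
[23] P3: store L2 := 71 | P0:I, P1:I, P2:I, P3:M(71) | bus: BusRdX,Flush
[24] P2: load  L2 | P0:I, P1:I, P2:S(71), P3:S(71) | bus: BusRd,Flush
[25] P2: store L2 := 57 | P0:I, P1:I, P2:M(57), P3:I | bus: BusRdX
[26] P3: load  L1 | P0:I, P1:I, P2:I, P3:M(5) | bus: none
[27] P0: store L2 := 18 | P0:M(18), P1:I, P2:I, P3:I | bus: BusRdX,Flush
[28] P1: store L7 := 70 | P0:I, P1:M(70), P2:I, P3:I | bus: BusRdX,Flush
[29] P2: load  L2 | P0:S(18), P1:I, P2:S(18), P3:I | bus: BusRd,Flush

memory[L5] = 40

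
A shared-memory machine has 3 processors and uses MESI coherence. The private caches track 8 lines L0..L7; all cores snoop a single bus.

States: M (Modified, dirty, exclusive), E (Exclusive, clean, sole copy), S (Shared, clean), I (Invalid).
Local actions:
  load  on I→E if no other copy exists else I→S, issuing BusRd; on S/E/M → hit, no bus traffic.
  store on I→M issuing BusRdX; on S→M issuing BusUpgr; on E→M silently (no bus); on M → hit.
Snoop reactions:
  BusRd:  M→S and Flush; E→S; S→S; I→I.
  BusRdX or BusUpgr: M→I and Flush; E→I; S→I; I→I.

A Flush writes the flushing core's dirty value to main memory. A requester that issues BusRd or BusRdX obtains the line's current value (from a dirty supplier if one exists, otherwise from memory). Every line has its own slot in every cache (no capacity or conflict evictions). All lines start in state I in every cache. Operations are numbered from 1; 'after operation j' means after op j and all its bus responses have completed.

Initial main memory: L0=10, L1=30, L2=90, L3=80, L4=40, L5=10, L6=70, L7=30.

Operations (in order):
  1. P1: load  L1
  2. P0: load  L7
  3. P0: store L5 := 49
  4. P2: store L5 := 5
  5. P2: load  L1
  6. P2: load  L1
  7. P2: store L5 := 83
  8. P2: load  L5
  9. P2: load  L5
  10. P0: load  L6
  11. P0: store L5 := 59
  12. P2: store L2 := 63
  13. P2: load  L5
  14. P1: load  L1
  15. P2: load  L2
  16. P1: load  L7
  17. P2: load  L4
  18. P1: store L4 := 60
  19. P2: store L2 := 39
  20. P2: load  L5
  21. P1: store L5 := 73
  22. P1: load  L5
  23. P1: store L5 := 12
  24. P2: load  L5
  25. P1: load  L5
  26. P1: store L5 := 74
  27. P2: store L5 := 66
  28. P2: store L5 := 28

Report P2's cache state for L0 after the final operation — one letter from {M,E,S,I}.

step 1: P1: load  L1  ⟶  IEI  (L1)  txn=BusRd  M[L1]=30
step 2: P0: load  L7  ⟶  EII  (L7)  txn=BusRd  M[L7]=30
step 3: P0: store L5 := 49  ⟶  MII  (L5)  txn=BusRdX  M[L5]=10
step 4: P2: store L5 := 5  ⟶  IIM  (L5)  txn=BusRdX+Flush  M[L5]=49
step 5: P2: load  L1  ⟶  ISS  (L1)  txn=BusRd  M[L1]=30
step 6: P2: load  L1  ⟶  ISS  (L1)  txn=∅  M[L1]=30
step 7: P2: store L5 := 83  ⟶  IIM  (L5)  txn=∅  M[L5]=49
step 8: P2: load  L5  ⟶  IIM  (L5)  txn=∅  M[L5]=49
step 9: P2: load  L5  ⟶  IIM  (L5)  txn=∅  M[L5]=49
step 10: P0: load  L6  ⟶  EII  (L6)  txn=BusRd  M[L6]=70
step 11: P0: store L5 := 59  ⟶  MII  (L5)  txn=BusRdX+Flush  M[L5]=83
step 12: P2: store L2 := 63  ⟶  IIM  (L2)  txn=BusRdX  M[L2]=90
step 13: P2: load  L5  ⟶  SIS  (L5)  txn=BusRd+Flush  M[L5]=59
step 14: P1: load  L1  ⟶  ISS  (L1)  txn=∅  M[L1]=30
step 15: P2: load  L2  ⟶  IIM  (L2)  txn=∅  M[L2]=90
step 16: P1: load  L7  ⟶  SSI  (L7)  txn=BusRd  M[L7]=30
step 17: P2: load  L4  ⟶  IIE  (L4)  txn=BusRd  M[L4]=40
step 18: P1: store L4 := 60  ⟶  IMI  (L4)  txn=BusRdX  M[L4]=40
step 19: P2: store L2 := 39  ⟶  IIM  (L2)  txn=∅  M[L2]=90
step 20: P2: load  L5  ⟶  SIS  (L5)  txn=∅  M[L5]=59
step 21: P1: store L5 := 73  ⟶  IMI  (L5)  txn=BusRdX  M[L5]=59
step 22: P1: load  L5  ⟶  IMI  (L5)  txn=∅  M[L5]=59
step 23: P1: store L5 := 12  ⟶  IMI  (L5)  txn=∅  M[L5]=59
step 24: P2: load  L5  ⟶  ISS  (L5)  txn=BusRd+Flush  M[L5]=12
step 25: P1: load  L5  ⟶  ISS  (L5)  txn=∅  M[L5]=12
step 26: P1: store L5 := 74  ⟶  IMI  (L5)  txn=BusUpgr  M[L5]=12
step 27: P2: store L5 := 66  ⟶  IIM  (L5)  txn=BusRdX+Flush  M[L5]=74
step 28: P2: store L5 := 28  ⟶  IIM  (L5)  txn=∅  M[L5]=74

state = I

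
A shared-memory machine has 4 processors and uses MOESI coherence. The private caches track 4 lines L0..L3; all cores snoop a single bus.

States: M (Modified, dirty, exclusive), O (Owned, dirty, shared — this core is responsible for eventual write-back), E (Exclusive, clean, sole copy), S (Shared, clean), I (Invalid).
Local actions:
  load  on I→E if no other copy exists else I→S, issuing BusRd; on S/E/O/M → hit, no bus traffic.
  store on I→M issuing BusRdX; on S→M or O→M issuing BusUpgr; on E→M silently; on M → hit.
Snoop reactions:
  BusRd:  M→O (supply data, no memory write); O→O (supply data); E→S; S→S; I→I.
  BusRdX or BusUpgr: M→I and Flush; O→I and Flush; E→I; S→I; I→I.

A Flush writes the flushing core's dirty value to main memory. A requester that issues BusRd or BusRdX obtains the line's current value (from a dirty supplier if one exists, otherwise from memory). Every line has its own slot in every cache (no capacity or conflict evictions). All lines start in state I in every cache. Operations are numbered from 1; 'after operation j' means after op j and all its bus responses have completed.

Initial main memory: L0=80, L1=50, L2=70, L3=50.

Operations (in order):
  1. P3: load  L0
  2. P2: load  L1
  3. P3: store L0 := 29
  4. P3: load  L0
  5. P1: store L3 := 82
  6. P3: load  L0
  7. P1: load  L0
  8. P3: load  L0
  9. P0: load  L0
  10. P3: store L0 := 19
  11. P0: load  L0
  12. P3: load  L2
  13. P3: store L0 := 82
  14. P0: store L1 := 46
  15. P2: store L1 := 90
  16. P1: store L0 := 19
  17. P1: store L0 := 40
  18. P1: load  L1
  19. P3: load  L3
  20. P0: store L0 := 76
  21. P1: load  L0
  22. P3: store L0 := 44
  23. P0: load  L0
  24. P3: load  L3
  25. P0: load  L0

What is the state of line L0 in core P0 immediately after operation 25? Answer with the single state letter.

[1] P3: load  L0 | P0:I, P1:I, P2:I, P3:E(80) | bus: BusRd
[2] P2: load  L1 | P0:I, P1:I, P2:E(50), P3:I | bus: BusRd
[3] P3: store L0 := 29 | P0:I, P1:I, P2:I, P3:M(29) | bus: none
[4] P3: load  L0 | P0:I, P1:I, P2:I, P3:M(29) | bus: none
[5] P1: store L3 := 82 | P0:I, P1:M(82), P2:I, P3:I | bus: BusRdX
[6] P3: load  L0 | P0:I, P1:I, P2:I, P3:M(29) | bus: none
[7] P1: load  L0 | P0:I, P1:S(29), P2:I, P3:O(29) | bus: BusRd
[8] P3: load  L0 | P0:I, P1:S(29), P2:I, P3:O(29) | bus: none
[9] P0: load  L0 | P0:S(29), P1:S(29), P2:I, P3:O(29) | bus: BusRd
[10] P3: store L0 := 19 | P0:I, P1:I, P2:I, P3:M(19) | bus: BusUpgr
[11] P0: load  L0 | P0:S(19), P1:I, P2:I, P3:O(19) | bus: BusRd
[12] P3: load  L2 | P0:I, P1:I, P2:I, P3:E(70) | bus: BusRd
[13] P3: store L0 := 82 | P0:I, P1:I, P2:I, P3:M(82) | bus: BusUpgr
[14] P0: store L1 := 46 | P0:M(46), P1:I, P2:I, P3:I | bus: BusRdX
[15] P2: store L1 := 90 | P0:I, P1:I, P2:M(90), P3:I | bus: BusRdX,Flush
[16] P1: store L0 := 19 | P0:I, P1:M(19), P2:I, P3:I | bus: BusRdX,Flush
[17] P1: store L0 := 40 | P0:I, P1:M(40), P2:I, P3:I | bus: none
[18] P1: load  L1 | P0:I, P1:S(90), P2:O(90), P3:I | bus: BusRd
[19] P3: load  L3 | P0:I, P1:O(82), P2:I, P3:S(82) | bus: BusRd
[20] P0: store L0 := 76 | P0:M(76), P1:I, P2:I, P3:I | bus: BusRdX,Flush
[21] P1: load  L0 | P0:O(76), P1:S(76), P2:I, P3:I | bus: BusRd
[22] P3: store L0 := 44 | P0:I, P1:I, P2:I, P3:M(44) | bus: BusRdX,Flush
[23] P0: load  L0 | P0:S(44), P1:I, P2:I, P3:O(44) | bus: BusRd
[24] P3: load  L3 | P0:I, P1:O(82), P2:I, P3:S(82) | bus: none
[25] P0: load  L0 | P0:S(44), P1:I, P2:I, P3:O(44) | bus: none

state = S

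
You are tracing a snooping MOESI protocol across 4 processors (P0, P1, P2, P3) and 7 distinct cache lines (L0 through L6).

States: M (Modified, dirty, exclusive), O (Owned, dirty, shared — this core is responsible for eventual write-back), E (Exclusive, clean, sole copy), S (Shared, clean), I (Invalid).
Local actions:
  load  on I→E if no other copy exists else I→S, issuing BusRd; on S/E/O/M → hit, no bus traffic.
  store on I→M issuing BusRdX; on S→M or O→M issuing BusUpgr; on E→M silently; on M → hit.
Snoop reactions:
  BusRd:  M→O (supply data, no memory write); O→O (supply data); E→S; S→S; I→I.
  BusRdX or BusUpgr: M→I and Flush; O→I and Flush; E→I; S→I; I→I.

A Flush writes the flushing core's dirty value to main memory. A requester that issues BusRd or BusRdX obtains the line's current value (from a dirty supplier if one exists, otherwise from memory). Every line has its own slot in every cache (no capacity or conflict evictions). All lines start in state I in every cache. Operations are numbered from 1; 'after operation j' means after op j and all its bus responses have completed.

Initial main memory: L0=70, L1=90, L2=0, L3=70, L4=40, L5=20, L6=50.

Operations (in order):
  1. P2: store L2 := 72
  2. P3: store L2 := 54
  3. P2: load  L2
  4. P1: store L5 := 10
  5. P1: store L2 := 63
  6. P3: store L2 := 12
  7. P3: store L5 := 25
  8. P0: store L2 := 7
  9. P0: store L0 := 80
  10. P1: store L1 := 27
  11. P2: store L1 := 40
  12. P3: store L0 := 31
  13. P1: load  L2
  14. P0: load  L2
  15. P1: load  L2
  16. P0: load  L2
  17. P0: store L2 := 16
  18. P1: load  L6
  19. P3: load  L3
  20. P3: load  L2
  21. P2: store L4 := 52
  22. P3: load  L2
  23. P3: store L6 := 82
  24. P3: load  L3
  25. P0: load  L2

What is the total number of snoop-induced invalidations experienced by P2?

invalidations = 2

[1] P2: store L2 := 72 | P0:I, P1:I, P2:M(72), P3:I | bus: BusRdX
[2] P3: store L2 := 54 | P0:I, P1:I, P2:I, P3:M(54) | bus: BusRdX,Flush
[3] P2: load  L2 | P0:I, P1:I, P2:S(54), P3:O(54) | bus: BusRd
[4] P1: store L5 := 10 | P0:I, P1:M(10), P2:I, P3:I | bus: BusRdX
[5] P1: store L2 := 63 | P0:I, P1:M(63), P2:I, P3:I | bus: BusRdX,Flush
[6] P3: store L2 := 12 | P0:I, P1:I, P2:I, P3:M(12) | bus: BusRdX,Flush
[7] P3: store L5 := 25 | P0:I, P1:I, P2:I, P3:M(25) | bus: BusRdX,Flush
[8] P0: store L2 := 7 | P0:M(7), P1:I, P2:I, P3:I | bus: BusRdX,Flush
[9] P0: store L0 := 80 | P0:M(80), P1:I, P2:I, P3:I | bus: BusRdX
[10] P1: store L1 := 27 | P0:I, P1:M(27), P2:I, P3:I | bus: BusRdX
[11] P2: store L1 := 40 | P0:I, P1:I, P2:M(40), P3:I | bus: BusRdX,Flush
[12] P3: store L0 := 31 | P0:I, P1:I, P2:I, P3:M(31) | bus: BusRdX,Flush
[13] P1: load  L2 | P0:O(7), P1:S(7), P2:I, P3:I | bus: BusRd
[14] P0: load  L2 | P0:O(7), P1:S(7), P2:I, P3:I | bus: none
[15] P1: load  L2 | P0:O(7), P1:S(7), P2:I, P3:I | bus: none
[16] P0: load  L2 | P0:O(7), P1:S(7), P2:I, P3:I | bus: none
[17] P0: store L2 := 16 | P0:M(16), P1:I, P2:I, P3:I | bus: BusUpgr
[18] P1: load  L6 | P0:I, P1:E(50), P2:I, P3:I | bus: BusRd
[19] P3: load  L3 | P0:I, P1:I, P2:I, P3:E(70) | bus: BusRd
[20] P3: load  L2 | P0:O(16), P1:I, P2:I, P3:S(16) | bus: BusRd
[21] P2: store L4 := 52 | P0:I, P1:I, P2:M(52), P3:I | bus: BusRdX
[22] P3: load  L2 | P0:O(16), P1:I, P2:I, P3:S(16) | bus: none
[23] P3: store L6 := 82 | P0:I, P1:I, P2:I, P3:M(82) | bus: BusRdX
[24] P3: load  L3 | P0:I, P1:I, P2:I, P3:E(70) | bus: none
[25] P0: load  L2 | P0:O(16), P1:I, P2:I, P3:S(16) | bus: none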